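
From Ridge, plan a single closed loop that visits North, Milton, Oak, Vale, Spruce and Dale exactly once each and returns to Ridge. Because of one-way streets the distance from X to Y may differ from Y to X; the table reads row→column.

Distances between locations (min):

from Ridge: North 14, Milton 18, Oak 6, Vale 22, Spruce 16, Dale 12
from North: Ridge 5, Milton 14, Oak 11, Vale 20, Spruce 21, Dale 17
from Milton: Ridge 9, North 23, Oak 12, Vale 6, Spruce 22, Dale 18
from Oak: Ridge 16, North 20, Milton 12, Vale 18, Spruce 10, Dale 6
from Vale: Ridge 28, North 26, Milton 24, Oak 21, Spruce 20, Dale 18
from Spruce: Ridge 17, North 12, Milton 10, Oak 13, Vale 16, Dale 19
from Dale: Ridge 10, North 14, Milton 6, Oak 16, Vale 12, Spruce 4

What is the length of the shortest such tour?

Ridge → North → Milton → Oak → Vale → Spruce → Dale → Ridge: 14+14+12+18+20+19+10 = 107
Ridge → North → Milton → Oak → Vale → Dale → Spruce → Ridge: 14+14+12+18+18+4+17 = 97
Ridge → North → Milton → Oak → Spruce → Vale → Dale → Ridge: 14+14+12+10+16+18+10 = 94
Ridge → North → Milton → Oak → Spruce → Dale → Vale → Ridge: 14+14+12+10+19+12+28 = 109
Ridge → North → Milton → Oak → Dale → Vale → Spruce → Ridge: 14+14+12+6+12+20+17 = 95
Ridge → North → Milton → Oak → Dale → Spruce → Vale → Ridge: 14+14+12+6+4+16+28 = 94
Ridge → North → Milton → Vale → Oak → Spruce → Dale → Ridge: 14+14+6+21+10+19+10 = 94
Ridge → North → Milton → Vale → Oak → Dale → Spruce → Ridge: 14+14+6+21+6+4+17 = 82
… (712 more)
Ridge → Oak → Dale → Milton → Vale → Spruce → North → Ridge: 6+6+6+6+20+12+5 = 61  ← best
The minimum is 61.
One optimal route: Ridge → Oak → Dale → Milton → Vale → Spruce → North → Ridge.

Minimum total distance: 61 min.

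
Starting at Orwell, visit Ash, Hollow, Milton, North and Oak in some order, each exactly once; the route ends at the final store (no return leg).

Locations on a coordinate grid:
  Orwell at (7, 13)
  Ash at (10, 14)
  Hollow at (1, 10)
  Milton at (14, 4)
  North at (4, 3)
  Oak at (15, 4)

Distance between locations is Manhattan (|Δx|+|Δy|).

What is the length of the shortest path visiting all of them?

Minimum one-way distance = 39.

There are 5! = 120 possible orderings.
Orwell → Ash → Hollow → Milton → North → Oak: 4+13+19+11+12 = 59
Orwell → Ash → Hollow → Milton → Oak → North: 4+13+19+1+12 = 49
Orwell → Ash → Hollow → North → Milton → Oak: 4+13+10+11+1 = 39
Orwell → Ash → Hollow → North → Oak → Milton: 4+13+10+12+1 = 40
Orwell → Ash → Hollow → Oak → Milton → North: 4+13+20+1+11 = 49
Orwell → Ash → Hollow → Oak → North → Milton: 4+13+20+12+11 = 60
Orwell → Ash → Milton → Hollow → North → Oak: 4+14+19+10+12 = 59
Orwell → Ash → Milton → Hollow → Oak → North: 4+14+19+20+12 = 69
Orwell → Ash → Milton → North → Hollow → Oak: 4+14+11+10+20 = 59
Orwell → Ash → Milton → North → Oak → Hollow: 4+14+11+12+20 = 61
Orwell → Ash → Milton → Oak → Hollow → North: 4+14+1+20+10 = 49
Orwell → Ash → Milton → Oak → North → Hollow: 4+14+1+12+10 = 41
Orwell → Ash → North → Hollow → Milton → Oak: 4+17+10+19+1 = 51
Orwell → Ash → North → Hollow → Oak → Milton: 4+17+10+20+1 = 52
… (106 more)
The minimum is 39.
One shortest path: Orwell → Ash → Hollow → North → Milton → Oak.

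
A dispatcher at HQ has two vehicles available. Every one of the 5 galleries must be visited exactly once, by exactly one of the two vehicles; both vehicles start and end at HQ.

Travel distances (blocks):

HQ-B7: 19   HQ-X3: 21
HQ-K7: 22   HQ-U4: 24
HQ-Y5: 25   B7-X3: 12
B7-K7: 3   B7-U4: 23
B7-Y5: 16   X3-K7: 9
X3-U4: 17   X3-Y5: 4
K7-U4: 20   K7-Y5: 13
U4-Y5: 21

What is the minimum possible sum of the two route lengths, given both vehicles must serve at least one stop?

Check every non-empty split of the stops between the two vehicles; for each half take its own optimal tour:
  {B7} + {X3, K7, U4, Y5}: 38 + 80 = 118
  {X3} + {B7, K7, U4, Y5}: 42 + 80 = 122
  {B7, X3} + {K7, U4, Y5}: 52 + 80 = 132
  {K7} + {B7, X3, U4, Y5}: 44 + 80 = 124
  {B7, K7} + {X3, U4, Y5}: 44 + 70 = 114
  {X3, K7} + {B7, U4, Y5}: 52 + 80 = 132
  … (15 splits in total)
  {U4} + {B7, X3, K7, Y5}: 48 + 60 = 108  ← best
Best: vehicle 1 HQ → U4 → HQ = 48; vehicle 2 HQ → B7 → K7 → X3 → Y5 → HQ = 60; combined 108.

108 blocks — the smallest possible combined total.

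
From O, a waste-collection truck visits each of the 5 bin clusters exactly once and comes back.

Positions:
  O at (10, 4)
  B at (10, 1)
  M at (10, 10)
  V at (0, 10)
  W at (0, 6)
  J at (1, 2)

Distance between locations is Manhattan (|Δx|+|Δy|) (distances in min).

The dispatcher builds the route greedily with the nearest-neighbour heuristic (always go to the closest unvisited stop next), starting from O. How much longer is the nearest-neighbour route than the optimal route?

O: B=3, M=6, J=11, W=12, V=16 ⇒ B
B: M=9, J=10, W=15, V=19 ⇒ M
M: V=10, W=14, J=17 ⇒ V
V: W=4, J=9 ⇒ W
W: J=5 ⇒ J
NN route O → B → M → V → W → J → O costs 42.
Optimal: O → B → J → W → V → M → O costs 38 (by enumerating all 60 distinct tours).
Excess = 42 − 38 = 4.

Excess over optimum: 4 min.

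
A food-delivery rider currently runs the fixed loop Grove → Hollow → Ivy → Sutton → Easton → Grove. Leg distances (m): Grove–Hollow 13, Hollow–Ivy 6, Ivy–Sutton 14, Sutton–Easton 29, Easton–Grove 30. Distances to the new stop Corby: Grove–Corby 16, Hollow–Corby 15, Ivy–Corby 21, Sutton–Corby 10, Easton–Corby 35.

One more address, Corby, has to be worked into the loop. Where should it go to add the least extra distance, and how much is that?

Minimum extra distance: 16 m, inserting Corby between Sutton and Easton.

Insertion cost between consecutive stops i–j is d(i,Corby) + d(Corby,j) − d(i,j):
  between Grove and Hollow: 16 + 15 − 13 = 18
  between Hollow and Ivy: 15 + 21 − 6 = 30
  between Ivy and Sutton: 21 + 10 − 14 = 17
  between Sutton and Easton: 10 + 35 − 29 = 16
  between Easton and Grove: 35 + 16 − 30 = 21
Cheapest insertion is between Sutton and Easton, adding 16.
New total = 92 + 16 = 108.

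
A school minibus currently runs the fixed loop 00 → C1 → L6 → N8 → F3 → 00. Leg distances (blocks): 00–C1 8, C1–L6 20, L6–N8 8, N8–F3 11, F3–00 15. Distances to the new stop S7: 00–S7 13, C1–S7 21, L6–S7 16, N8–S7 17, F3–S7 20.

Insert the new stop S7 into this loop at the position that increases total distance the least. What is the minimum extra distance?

Minimum extra distance: 17 blocks, inserting S7 between C1 and L6.

Insertion cost between consecutive stops i–j is d(i,S7) + d(S7,j) − d(i,j):
  between 00 and C1: 13 + 21 − 8 = 26
  between C1 and L6: 21 + 16 − 20 = 17
  between L6 and N8: 16 + 17 − 8 = 25
  between N8 and F3: 17 + 20 − 11 = 26
  between F3 and 00: 20 + 13 − 15 = 18
Cheapest insertion is between C1 and L6, adding 17.
New total = 62 + 17 = 79.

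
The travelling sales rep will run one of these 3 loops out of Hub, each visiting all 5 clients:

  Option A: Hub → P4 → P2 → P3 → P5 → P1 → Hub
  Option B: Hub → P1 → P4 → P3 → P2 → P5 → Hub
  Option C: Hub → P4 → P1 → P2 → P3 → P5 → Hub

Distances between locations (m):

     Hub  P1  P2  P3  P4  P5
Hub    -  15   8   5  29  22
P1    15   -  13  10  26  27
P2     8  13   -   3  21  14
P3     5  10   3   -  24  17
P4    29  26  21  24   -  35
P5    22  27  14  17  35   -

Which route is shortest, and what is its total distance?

Option A: 29 + 21 + 3 + 17 + 27 + 15 = 112
Option B: 15 + 26 + 24 + 3 + 14 + 22 = 104
Option C: 29 + 26 + 13 + 3 + 17 + 22 = 110

104 m — Option B is the shortest.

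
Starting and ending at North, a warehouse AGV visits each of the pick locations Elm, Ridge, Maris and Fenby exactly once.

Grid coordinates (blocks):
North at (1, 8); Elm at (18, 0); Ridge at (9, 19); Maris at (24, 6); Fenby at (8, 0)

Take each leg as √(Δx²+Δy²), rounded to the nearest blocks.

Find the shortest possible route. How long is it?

Shortest round trip = 63 blocks.

North-Elm-Ridge-Maris-Fenby-North: 19+21+20+17+11 = 88
North-Elm-Ridge-Fenby-Maris-North: 19+21+19+17+23 = 99
North-Elm-Maris-Ridge-Fenby-North: 19+8+20+19+11 = 77
North-Elm-Maris-Fenby-Ridge-North: 19+8+17+19+14 = 77
North-Elm-Fenby-Ridge-Maris-North: 19+10+19+20+23 = 91
North-Elm-Fenby-Maris-Ridge-North: 19+10+17+20+14 = 80
North-Ridge-Elm-Maris-Fenby-North: 14+21+8+17+11 = 71
North-Ridge-Elm-Fenby-Maris-North: 14+21+10+17+23 = 85
North-Ridge-Maris-Elm-Fenby-North: 14+20+8+10+11 = 63
North-Ridge-Fenby-Elm-Maris-North: 14+19+10+8+23 = 74
North-Maris-Elm-Ridge-Fenby-North: 23+8+21+19+11 = 82
North-Maris-Ridge-Elm-Fenby-North: 23+20+21+10+11 = 85
The minimum is 63.
One optimal route: North → Ridge → Maris → Elm → Fenby → North (or its reverse).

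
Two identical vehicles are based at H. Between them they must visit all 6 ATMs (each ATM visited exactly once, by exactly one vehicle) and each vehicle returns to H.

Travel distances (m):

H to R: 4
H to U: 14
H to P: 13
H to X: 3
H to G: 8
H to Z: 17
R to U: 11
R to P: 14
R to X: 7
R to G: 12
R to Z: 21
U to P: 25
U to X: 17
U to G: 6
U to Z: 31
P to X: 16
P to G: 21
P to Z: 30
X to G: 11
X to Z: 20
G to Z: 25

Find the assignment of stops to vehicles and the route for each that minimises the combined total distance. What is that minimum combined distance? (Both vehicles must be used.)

92 m — the smallest possible combined total.

Check every non-empty split of the stops between the two vehicles; for each half take its own optimal tour:
  {R} + {U, P, X, G, Z}: 8 + 92 = 100
  {U} + {R, P, X, G, Z}: 28 + 87 = 115
  {R, U} + {P, X, G, Z}: 29 + 82 = 111
  {P} + {R, U, X, G, Z}: 26 + 69 = 95
  {R, P} + {U, X, G, Z}: 31 + 68 = 99
  {U, P} + {R, X, G, Z}: 52 + 64 = 116
  … (31 splits in total)
  {X} + {R, U, P, G, Z}: 6 + 86 = 92  ← best
Best: vehicle 1 H → X → H = 6; vehicle 2 H → P → R → U → G → Z → H = 86; combined 92.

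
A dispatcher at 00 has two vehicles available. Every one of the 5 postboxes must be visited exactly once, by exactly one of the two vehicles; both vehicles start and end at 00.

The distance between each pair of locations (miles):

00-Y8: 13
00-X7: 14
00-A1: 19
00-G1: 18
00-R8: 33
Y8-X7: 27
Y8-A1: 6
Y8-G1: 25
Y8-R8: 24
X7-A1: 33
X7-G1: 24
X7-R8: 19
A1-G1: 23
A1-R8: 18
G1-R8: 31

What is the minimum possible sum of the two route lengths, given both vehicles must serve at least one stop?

106 miles — the smallest possible combined total.

There are 2^4 − 1 = 15 ways to divide the 5 stops into two non-empty groups. For each, the best each vehicle can do is its own shortest tour through its group:
  {Y8} + {X7, A1, G1, R8}: 26 + 92 = 118
  {X7} + {Y8, A1, G1, R8}: 28 + 86 = 114
  {Y8, X7} + {A1, G1, R8}: 54 + 86 = 140
  {A1} + {Y8, X7, G1, R8}: 38 + 98 = 136
  {Y8, A1} + {X7, G1, R8}: 38 + 82 = 120
  {X7, A1} + {Y8, G1, R8}: 66 + 86 = 152
  … (15 splits in total)
  {G1} + {Y8, X7, A1, R8}: 36 + 70 = 106  ← best
Best: vehicle 1 00 → G1 → 00 = 36; vehicle 2 00 → Y8 → A1 → R8 → X7 → 00 = 70; combined 106.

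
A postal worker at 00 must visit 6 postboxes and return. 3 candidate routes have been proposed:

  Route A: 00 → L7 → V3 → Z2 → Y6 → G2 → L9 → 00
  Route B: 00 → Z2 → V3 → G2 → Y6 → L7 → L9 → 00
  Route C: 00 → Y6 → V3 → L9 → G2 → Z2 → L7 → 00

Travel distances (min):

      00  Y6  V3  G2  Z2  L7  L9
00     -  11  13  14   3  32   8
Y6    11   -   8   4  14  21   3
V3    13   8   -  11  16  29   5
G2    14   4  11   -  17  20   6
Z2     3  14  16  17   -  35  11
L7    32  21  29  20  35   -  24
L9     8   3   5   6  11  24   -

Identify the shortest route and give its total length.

Shortest is Route B, total 87 min.

Route A: 32 + 29 + 16 + 14 + 4 + 6 + 8 = 109
Route B: 3 + 16 + 11 + 4 + 21 + 24 + 8 = 87
Route C: 11 + 8 + 5 + 6 + 17 + 35 + 32 = 114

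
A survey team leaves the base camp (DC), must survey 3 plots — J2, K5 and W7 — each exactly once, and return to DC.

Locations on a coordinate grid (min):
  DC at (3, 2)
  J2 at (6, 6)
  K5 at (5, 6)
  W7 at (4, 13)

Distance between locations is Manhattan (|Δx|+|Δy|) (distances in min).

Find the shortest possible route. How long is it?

There are 3 distinct closed tours to check (reversals are equivalent).
DC-J2-K5-W7-DC: 7+1+8+12 = 28
DC-J2-W7-K5-DC: 7+9+8+6 = 30
DC-K5-J2-W7-DC: 6+1+9+12 = 28
The minimum is 28.
One optimal route: DC → J2 → K5 → W7 → DC (or its reverse).

Shortest round trip = 28 min.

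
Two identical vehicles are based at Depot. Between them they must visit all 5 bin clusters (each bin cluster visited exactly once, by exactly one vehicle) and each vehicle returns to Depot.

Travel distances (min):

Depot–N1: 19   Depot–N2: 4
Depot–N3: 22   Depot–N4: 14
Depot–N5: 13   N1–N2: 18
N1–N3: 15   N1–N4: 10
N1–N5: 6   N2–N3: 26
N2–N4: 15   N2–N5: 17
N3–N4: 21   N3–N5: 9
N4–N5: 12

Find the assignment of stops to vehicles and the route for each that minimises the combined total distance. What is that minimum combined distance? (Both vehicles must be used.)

Minimum combined distance: 69 min.

Try each way of splitting the stops between the two vehicles (each non-empty) and, for each split, find the best tour for each vehicle:
  {N1} + {N2, N3, N4, N5}: 38 + 62 = 100
  {N2} + {N1, N3, N4, N5}: 8 + 61 = 69
  {N1, N2} + {N3, N4, N5}: 41 + 57 = 98
  {N3} + {N1, N2, N4, N5}: 44 + 48 = 92
  {N1, N3} + {N2, N4, N5}: 56 + 44 = 100
  {N2, N3} + {N1, N4, N5}: 52 + 43 = 95
  … (15 splits in total)
Best: vehicle 1 Depot → N2 → Depot = 8; vehicle 2 Depot → N3 → N5 → N1 → N4 → Depot = 61; combined 69.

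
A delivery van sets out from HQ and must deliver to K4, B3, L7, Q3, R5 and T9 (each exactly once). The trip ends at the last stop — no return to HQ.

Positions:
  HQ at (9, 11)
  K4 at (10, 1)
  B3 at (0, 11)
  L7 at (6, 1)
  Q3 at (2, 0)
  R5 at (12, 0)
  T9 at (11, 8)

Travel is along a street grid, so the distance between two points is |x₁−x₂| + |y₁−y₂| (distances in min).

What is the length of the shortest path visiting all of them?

Shortest open route: 39 min.

There are 6! = 720 possible orderings.
HQ - K4 - B3 - L7 - Q3 - R5 - T9: 11+20+16+5+10+9 = 71
HQ - K4 - B3 - L7 - Q3 - T9 - R5: 11+20+16+5+17+9 = 78
HQ - K4 - B3 - L7 - R5 - Q3 - T9: 11+20+16+7+10+17 = 81
HQ - K4 - B3 - L7 - R5 - T9 - Q3: 11+20+16+7+9+17 = 80
HQ - K4 - B3 - L7 - T9 - Q3 - R5: 11+20+16+12+17+10 = 86
HQ - K4 - B3 - L7 - T9 - R5 - Q3: 11+20+16+12+9+10 = 78
HQ - K4 - B3 - Q3 - L7 - R5 - T9: 11+20+13+5+7+9 = 65
HQ - K4 - B3 - Q3 - L7 - T9 - R5: 11+20+13+5+12+9 = 70
… (712 more)
HQ - T9 - R5 - K4 - L7 - Q3 - B3: 5+9+3+4+5+13 = 39  ← best
The minimum is 39.
One shortest path: HQ → T9 → R5 → K4 → L7 → Q3 → B3.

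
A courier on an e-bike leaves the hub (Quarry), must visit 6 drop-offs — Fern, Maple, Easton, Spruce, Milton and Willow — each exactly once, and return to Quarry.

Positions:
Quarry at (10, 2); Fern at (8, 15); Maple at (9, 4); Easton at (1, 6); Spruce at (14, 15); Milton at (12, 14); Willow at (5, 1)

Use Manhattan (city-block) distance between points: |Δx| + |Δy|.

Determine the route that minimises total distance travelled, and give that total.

Shortest round trip = 56.

There are 360 distinct closed tours to check (reversals are equivalent).
Quarry - Fern - Maple - Easton - Spruce - Milton - Willow - Quarry: 15+12+10+22+3+20+6 = 88
Quarry - Fern - Maple - Easton - Spruce - Willow - Milton - Quarry: 15+12+10+22+23+20+14 = 116
Quarry - Fern - Maple - Easton - Milton - Spruce - Willow - Quarry: 15+12+10+19+3+23+6 = 88
Quarry - Fern - Maple - Easton - Milton - Willow - Spruce - Quarry: 15+12+10+19+20+23+17 = 116
Quarry - Fern - Maple - Easton - Willow - Spruce - Milton - Quarry: 15+12+10+9+23+3+14 = 86
Quarry - Fern - Maple - Easton - Willow - Milton - Spruce - Quarry: 15+12+10+9+20+3+17 = 86
Quarry - Fern - Maple - Spruce - Easton - Milton - Willow - Quarry: 15+12+16+22+19+20+6 = 110
Quarry - Fern - Maple - Spruce - Easton - Willow - Milton - Quarry: 15+12+16+22+9+20+14 = 108
… (352 more)
Quarry - Maple - Milton - Spruce - Fern - Easton - Willow - Quarry: 3+13+3+6+16+9+6 = 56  ← best
The minimum is 56.
One optimal route: Quarry → Maple → Milton → Spruce → Fern → Easton → Willow → Quarry (or its reverse).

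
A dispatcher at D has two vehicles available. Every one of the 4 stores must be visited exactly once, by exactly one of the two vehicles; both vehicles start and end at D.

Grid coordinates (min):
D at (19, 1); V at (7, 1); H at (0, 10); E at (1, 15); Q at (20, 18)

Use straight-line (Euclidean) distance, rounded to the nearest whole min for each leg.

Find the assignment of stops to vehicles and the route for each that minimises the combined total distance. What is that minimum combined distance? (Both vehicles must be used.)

Minimum combined distance: 85 min.

Check every non-empty split of the stops between the two vehicles; for each half take its own optimal tour:
  {V} + {H, E, Q}: 24 + 62 = 86
  {H} + {V, E, Q}: 42 + 63 = 105
  {V, H} + {E, Q}: 44 + 59 = 103
  {E} + {V, H, Q}: 46 + 62 = 108
  {V, E} + {H, Q}: 50 + 60 = 110
  {H, E} + {V, Q}: 49 + 50 = 99
  … (7 splits in total)
  {V, H, E} + {Q}: 51 + 34 = 85  ← best
Best: vehicle 1 D → V → H → E → D = 51; vehicle 2 D → Q → D = 34; combined 85.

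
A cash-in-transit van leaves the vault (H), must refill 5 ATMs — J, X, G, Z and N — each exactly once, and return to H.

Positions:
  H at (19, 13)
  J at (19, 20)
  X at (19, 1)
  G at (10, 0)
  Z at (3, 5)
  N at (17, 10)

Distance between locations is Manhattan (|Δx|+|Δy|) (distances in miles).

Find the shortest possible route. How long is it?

Minimum total distance: 72 miles.

There are 60 distinct closed tours to check (reversals are equivalent).
H→J→X→G→Z→N→H: 7+19+10+12+19+5 = 72
H→J→X→G→N→Z→H: 7+19+10+17+19+24 = 96
H→J→X→Z→G→N→H: 7+19+20+12+17+5 = 80
H→J→X→Z→N→G→H: 7+19+20+19+17+22 = 104
H→J→X→N→G→Z→H: 7+19+11+17+12+24 = 90
H→J→X→N→Z→G→H: 7+19+11+19+12+22 = 90
H→J→G→X→Z→N→H: 7+29+10+20+19+5 = 90
H→J→G→X→N→Z→H: 7+29+10+11+19+24 = 100
H→J→G→Z→X→N→H: 7+29+12+20+11+5 = 84
H→J→G→Z→N→X→H: 7+29+12+19+11+12 = 90
H→J→G→N→X→Z→H: 7+29+17+11+20+24 = 108
H→J→G→N→Z→X→H: 7+29+17+19+20+12 = 104
H→J→Z→X→G→N→H: 7+31+20+10+17+5 = 90
H→J→Z→X→N→G→H: 7+31+20+11+17+22 = 108
… (46 more)
The minimum is 72.
One optimal route: H → J → X → G → Z → N → H (or its reverse).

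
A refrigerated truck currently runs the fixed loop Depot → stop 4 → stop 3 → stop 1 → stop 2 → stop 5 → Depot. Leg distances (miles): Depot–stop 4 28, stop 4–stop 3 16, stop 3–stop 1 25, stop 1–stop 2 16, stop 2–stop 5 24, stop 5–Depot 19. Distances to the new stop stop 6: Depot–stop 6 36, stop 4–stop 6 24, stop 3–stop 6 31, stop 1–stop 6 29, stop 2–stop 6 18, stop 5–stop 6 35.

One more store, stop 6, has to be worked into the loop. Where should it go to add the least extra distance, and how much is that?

Minimum extra distance: 29 miles, inserting stop 6 between stop 2 and stop 5.

Insertion cost between consecutive stops i–j is d(i,stop 6) + d(stop 6,j) − d(i,j):
  between Depot and stop 4: 36 + 24 − 28 = 32
  between stop 4 and stop 3: 24 + 31 − 16 = 39
  between stop 3 and stop 1: 31 + 29 − 25 = 35
  between stop 1 and stop 2: 29 + 18 − 16 = 31
  between stop 2 and stop 5: 18 + 35 − 24 = 29
  between stop 5 and Depot: 35 + 36 − 19 = 52
Cheapest insertion is between stop 2 and stop 5, adding 29.
New total = 128 + 29 = 157.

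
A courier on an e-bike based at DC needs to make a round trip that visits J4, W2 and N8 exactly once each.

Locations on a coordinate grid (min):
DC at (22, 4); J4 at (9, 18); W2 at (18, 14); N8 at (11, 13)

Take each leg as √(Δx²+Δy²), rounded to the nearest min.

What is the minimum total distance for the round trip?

Shortest round trip = 40 min.

With 3 stops there are 3!/2 = 3 distinct round trips (a route and its reverse cost the same).
DC-J4-W2-N8-DC: 19+10+7+14 = 50
DC-J4-N8-W2-DC: 19+5+7+11 = 42
DC-W2-J4-N8-DC: 11+10+5+14 = 40
The minimum is 40.
One optimal route: DC → W2 → J4 → N8 → DC (or its reverse).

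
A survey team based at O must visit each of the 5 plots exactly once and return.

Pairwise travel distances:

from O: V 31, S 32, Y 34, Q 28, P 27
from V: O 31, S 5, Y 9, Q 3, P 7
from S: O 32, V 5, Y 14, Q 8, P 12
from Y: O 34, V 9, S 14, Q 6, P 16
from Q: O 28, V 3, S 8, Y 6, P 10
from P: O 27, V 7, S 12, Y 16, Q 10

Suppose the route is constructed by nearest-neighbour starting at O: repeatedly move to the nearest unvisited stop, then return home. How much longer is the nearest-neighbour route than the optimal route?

O: P=27, Q=28, V=31, S=32, Y=34 ⇒ P
P: V=7, Q=10, S=12, Y=16 ⇒ V
V: Q=3, S=5, Y=9 ⇒ Q
Q: Y=6, S=8 ⇒ Y
Y: S=14 ⇒ S
NN route O → P → V → Q → Y → S → O costs 89.
Optimal: O → Y → Q → V → S → P → O costs 87 (by enumerating all 60 distinct tours).
Excess = 89 − 87 = 2.

The nearest-neighbour route is 2 longer than optimal.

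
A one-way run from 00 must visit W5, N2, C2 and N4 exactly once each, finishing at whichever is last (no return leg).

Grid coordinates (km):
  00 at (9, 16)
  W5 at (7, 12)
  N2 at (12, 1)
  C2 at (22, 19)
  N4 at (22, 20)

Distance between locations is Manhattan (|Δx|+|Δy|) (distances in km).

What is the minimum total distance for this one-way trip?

There are 4! = 24 possible orderings.
00→W5→N2→C2→N4: 6+16+28+1 = 51
00→W5→N2→N4→C2: 6+16+29+1 = 52
00→W5→C2→N2→N4: 6+22+28+29 = 85
00→W5→C2→N4→N2: 6+22+1+29 = 58
00→W5→N4→N2→C2: 6+23+29+28 = 86
00→W5→N4→C2→N2: 6+23+1+28 = 58
00→N2→W5→C2→N4: 18+16+22+1 = 57
00→N2→W5→N4→C2: 18+16+23+1 = 58
00→N2→C2→W5→N4: 18+28+22+23 = 91
00→N2→C2→N4→W5: 18+28+1+23 = 70
00→N2→N4→W5→C2: 18+29+23+22 = 92
00→N2→N4→C2→W5: 18+29+1+22 = 70
00→C2→W5→N2→N4: 16+22+16+29 = 83
00→C2→W5→N4→N2: 16+22+23+29 = 90
… (10 more)
The minimum is 51.
One shortest path: 00 → W5 → N2 → C2 → N4.

51 km — the minimum one-way total.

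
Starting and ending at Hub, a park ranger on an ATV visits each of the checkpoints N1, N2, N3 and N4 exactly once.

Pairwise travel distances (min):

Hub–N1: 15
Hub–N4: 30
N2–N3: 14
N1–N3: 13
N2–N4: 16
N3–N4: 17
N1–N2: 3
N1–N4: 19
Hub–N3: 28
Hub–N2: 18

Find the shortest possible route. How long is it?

With 4 stops there are 4!/2 = 12 distinct round trips (a route and its reverse cost the same).
Hub → N1 → N2 → N3 → N4 → Hub: 15+3+14+17+30 = 79
Hub → N1 → N2 → N4 → N3 → Hub: 15+3+16+17+28 = 79
Hub → N1 → N3 → N2 → N4 → Hub: 15+13+14+16+30 = 88
Hub → N1 → N3 → N4 → N2 → Hub: 15+13+17+16+18 = 79
Hub → N1 → N4 → N2 → N3 → Hub: 15+19+16+14+28 = 92
Hub → N1 → N4 → N3 → N2 → Hub: 15+19+17+14+18 = 83
Hub → N2 → N1 → N3 → N4 → Hub: 18+3+13+17+30 = 81
Hub → N2 → N1 → N4 → N3 → Hub: 18+3+19+17+28 = 85
Hub → N2 → N3 → N1 → N4 → Hub: 18+14+13+19+30 = 94
Hub → N2 → N4 → N1 → N3 → Hub: 18+16+19+13+28 = 94
Hub → N3 → N1 → N2 → N4 → Hub: 28+13+3+16+30 = 90
Hub → N3 → N2 → N1 → N4 → Hub: 28+14+3+19+30 = 94
The minimum is 79.
One optimal route: Hub → N1 → N2 → N3 → N4 → Hub (or its reverse).

Minimum total distance: 79 min.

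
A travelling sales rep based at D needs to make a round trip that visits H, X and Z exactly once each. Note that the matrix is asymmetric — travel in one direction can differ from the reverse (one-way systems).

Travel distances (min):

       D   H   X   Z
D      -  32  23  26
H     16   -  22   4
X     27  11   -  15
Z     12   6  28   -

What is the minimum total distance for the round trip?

D → H → X → Z → D: 32+22+15+12 = 81
D → H → Z → X → D: 32+4+28+27 = 91
D → X → H → Z → D: 23+11+4+12 = 50
D → X → Z → H → D: 23+15+6+16 = 60
D → Z → H → X → D: 26+6+22+27 = 81
D → Z → X → H → D: 26+28+11+16 = 81
The minimum is 50.
One optimal route: D → X → H → Z → D.

Shortest round trip = 50 min.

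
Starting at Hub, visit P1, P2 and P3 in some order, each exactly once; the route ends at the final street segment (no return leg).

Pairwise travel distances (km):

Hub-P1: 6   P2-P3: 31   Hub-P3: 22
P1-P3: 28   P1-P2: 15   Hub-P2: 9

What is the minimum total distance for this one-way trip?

There are 3! = 6 possible orderings.
Hub → P1 → P2 → P3: 6+15+31 = 52
Hub → P1 → P3 → P2: 6+28+31 = 65
Hub → P2 → P1 → P3: 9+15+28 = 52
Hub → P2 → P3 → P1: 9+31+28 = 68
Hub → P3 → P1 → P2: 22+28+15 = 65
Hub → P3 → P2 → P1: 22+31+15 = 68
The minimum is 52.
One shortest path: Hub → P1 → P2 → P3.

52 km — the minimum one-way total.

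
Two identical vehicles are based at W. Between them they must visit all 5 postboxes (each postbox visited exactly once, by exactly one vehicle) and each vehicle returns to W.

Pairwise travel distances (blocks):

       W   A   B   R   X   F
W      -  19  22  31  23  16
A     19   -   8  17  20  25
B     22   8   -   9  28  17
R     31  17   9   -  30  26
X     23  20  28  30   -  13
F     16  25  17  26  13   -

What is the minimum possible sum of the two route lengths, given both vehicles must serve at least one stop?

Minimum combined distance: 119 blocks.

Check every non-empty split of the stops between the two vehicles; for each half take its own optimal tour:
  {A} + {B, R, X, F}: 38 + 90 = 128
  {B} + {A, R, X, F}: 44 + 95 = 139
  {A, B} + {R, X, F}: 49 + 90 = 139
  {R} + {A, B, X, F}: 62 + 79 = 141
  {A, R} + {B, X, F}: 67 + 75 = 142
  {B, R} + {A, X, F}: 62 + 68 = 130
  … (15 splits in total)
  {A, B, R} + {X, F}: 67 + 52 = 119  ← best
Best: vehicle 1 W → A → B → R → W = 67; vehicle 2 W → X → F → W = 52; combined 119.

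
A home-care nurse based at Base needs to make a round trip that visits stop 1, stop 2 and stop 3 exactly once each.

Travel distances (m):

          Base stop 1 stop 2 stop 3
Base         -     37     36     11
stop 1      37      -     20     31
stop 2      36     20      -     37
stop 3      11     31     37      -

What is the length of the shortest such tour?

There are 3 distinct closed tours to check (reversals are equivalent).
Base→stop 1→stop 2→stop 3→Base: 37+20+37+11 = 105
Base→stop 1→stop 3→stop 2→Base: 37+31+37+36 = 141
Base→stop 2→stop 1→stop 3→Base: 36+20+31+11 = 98
The minimum is 98.
One optimal route: Base → stop 2 → stop 1 → stop 3 → Base (or its reverse).

Shortest round trip = 98 m.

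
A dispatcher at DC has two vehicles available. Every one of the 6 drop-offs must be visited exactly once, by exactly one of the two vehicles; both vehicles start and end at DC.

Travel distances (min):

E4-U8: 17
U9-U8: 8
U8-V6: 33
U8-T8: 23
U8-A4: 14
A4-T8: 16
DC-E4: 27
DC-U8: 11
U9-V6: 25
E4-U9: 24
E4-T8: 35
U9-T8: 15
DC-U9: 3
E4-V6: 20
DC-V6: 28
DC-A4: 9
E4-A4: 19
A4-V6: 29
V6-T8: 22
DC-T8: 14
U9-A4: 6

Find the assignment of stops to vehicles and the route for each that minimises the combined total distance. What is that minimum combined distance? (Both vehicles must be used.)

There are 2^5 − 1 = 31 ways to divide the 6 stops into two non-empty groups. For each, the best each vehicle can do is its own shortest tour through its group:
  {E4} + {U9, U8, A4, V6, T8}: 54 + 90 = 144
  {U9} + {E4, U8, A4, V6, T8}: 6 + 95 = 101
  {E4, U9} + {U8, A4, V6, T8}: 54 + 90 = 144
  {U8} + {E4, U9, A4, V6, T8}: 22 + 84 = 106
  {E4, U8} + {U9, A4, V6, T8}: 55 + 74 = 129
  {U9, U8} + {E4, A4, V6, T8}: 22 + 84 = 106
  … (31 splits in total)
Best: vehicle 1 DC → U9 → DC = 6; vehicle 2 DC → U8 → E4 → V6 → T8 → A4 → DC = 95; combined 101.

101 min — the smallest possible combined total.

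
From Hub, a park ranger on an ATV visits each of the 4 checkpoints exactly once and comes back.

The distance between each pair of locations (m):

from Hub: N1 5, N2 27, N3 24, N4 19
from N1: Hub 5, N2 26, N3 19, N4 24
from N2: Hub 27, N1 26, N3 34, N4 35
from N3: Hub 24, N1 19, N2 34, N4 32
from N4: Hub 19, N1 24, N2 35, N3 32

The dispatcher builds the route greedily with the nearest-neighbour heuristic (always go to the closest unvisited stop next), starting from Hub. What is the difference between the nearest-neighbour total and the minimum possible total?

6 m longer than the optimal tour.

Hub: N1=5, N4=19, N3=24, N2=27 ⇒ N1
N1: N3=19, N4=24, N2=26 ⇒ N3
N3: N4=32, N2=34 ⇒ N4
N4: N2=35 ⇒ N2
NN route Hub → N1 → N3 → N4 → N2 → Hub costs 118.
Optimal: Hub → N1 → N3 → N2 → N4 → Hub costs 112 (by enumerating all 12 distinct tours).
Excess = 118 − 112 = 6.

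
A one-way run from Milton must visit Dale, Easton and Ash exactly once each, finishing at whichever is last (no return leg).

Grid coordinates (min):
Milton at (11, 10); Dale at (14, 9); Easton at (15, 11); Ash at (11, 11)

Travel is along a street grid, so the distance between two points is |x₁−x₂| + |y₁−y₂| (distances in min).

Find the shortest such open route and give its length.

There are 3! = 6 possible orderings.
Milton→Dale→Easton→Ash: 4+3+4 = 11
Milton→Dale→Ash→Easton: 4+5+4 = 13
Milton→Easton→Dale→Ash: 5+3+5 = 13
Milton→Easton→Ash→Dale: 5+4+5 = 14
Milton→Ash→Dale→Easton: 1+5+3 = 9
Milton→Ash→Easton→Dale: 1+4+3 = 8
The minimum is 8.
One shortest path: Milton → Ash → Easton → Dale.

8 min — the minimum one-way total.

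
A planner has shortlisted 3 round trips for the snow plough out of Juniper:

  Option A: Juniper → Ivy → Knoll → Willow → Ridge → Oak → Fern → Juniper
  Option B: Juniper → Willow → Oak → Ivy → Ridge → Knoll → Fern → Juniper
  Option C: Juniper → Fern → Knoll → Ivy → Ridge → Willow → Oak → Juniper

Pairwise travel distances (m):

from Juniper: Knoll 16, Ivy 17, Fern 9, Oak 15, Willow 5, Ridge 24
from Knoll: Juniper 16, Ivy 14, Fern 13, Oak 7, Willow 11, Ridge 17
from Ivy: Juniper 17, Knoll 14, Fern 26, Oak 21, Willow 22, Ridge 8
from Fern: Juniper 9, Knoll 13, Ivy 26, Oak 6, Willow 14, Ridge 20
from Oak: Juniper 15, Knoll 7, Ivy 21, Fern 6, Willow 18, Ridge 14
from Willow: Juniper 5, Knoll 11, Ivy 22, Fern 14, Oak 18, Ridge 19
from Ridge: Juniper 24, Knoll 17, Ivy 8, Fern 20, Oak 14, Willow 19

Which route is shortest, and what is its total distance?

Option A: 17 + 14 + 11 + 19 + 14 + 6 + 9 = 90
Option B: 5 + 18 + 21 + 8 + 17 + 13 + 9 = 91
Option C: 9 + 13 + 14 + 8 + 19 + 18 + 15 = 96

90 m — Option A is the shortest.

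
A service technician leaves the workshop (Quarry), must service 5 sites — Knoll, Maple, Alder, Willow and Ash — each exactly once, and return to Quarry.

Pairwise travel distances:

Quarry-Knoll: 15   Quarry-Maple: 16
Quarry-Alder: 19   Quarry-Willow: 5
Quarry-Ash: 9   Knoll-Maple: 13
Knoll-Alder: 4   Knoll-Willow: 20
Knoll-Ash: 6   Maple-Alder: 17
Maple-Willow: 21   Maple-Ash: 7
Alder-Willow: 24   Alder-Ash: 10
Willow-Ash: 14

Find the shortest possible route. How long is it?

Shortest round trip = 62.

Quarry-Knoll-Maple-Alder-Willow-Ash-Quarry: 15+13+17+24+14+9 = 92
Quarry-Knoll-Maple-Alder-Ash-Willow-Quarry: 15+13+17+10+14+5 = 74
Quarry-Knoll-Maple-Willow-Alder-Ash-Quarry: 15+13+21+24+10+9 = 92
Quarry-Knoll-Maple-Willow-Ash-Alder-Quarry: 15+13+21+14+10+19 = 92
Quarry-Knoll-Maple-Ash-Alder-Willow-Quarry: 15+13+7+10+24+5 = 74
Quarry-Knoll-Maple-Ash-Willow-Alder-Quarry: 15+13+7+14+24+19 = 92
Quarry-Knoll-Alder-Maple-Willow-Ash-Quarry: 15+4+17+21+14+9 = 80
Quarry-Knoll-Alder-Maple-Ash-Willow-Quarry: 15+4+17+7+14+5 = 62
Quarry-Knoll-Alder-Willow-Maple-Ash-Quarry: 15+4+24+21+7+9 = 80
Quarry-Knoll-Alder-Willow-Ash-Maple-Quarry: 15+4+24+14+7+16 = 80
Quarry-Knoll-Alder-Ash-Maple-Willow-Quarry: 15+4+10+7+21+5 = 62
Quarry-Knoll-Alder-Ash-Willow-Maple-Quarry: 15+4+10+14+21+16 = 80
Quarry-Knoll-Willow-Maple-Alder-Ash-Quarry: 15+20+21+17+10+9 = 92
Quarry-Knoll-Willow-Maple-Ash-Alder-Quarry: 15+20+21+7+10+19 = 92
… (46 more)
The minimum is 62.
One optimal route: Quarry → Knoll → Alder → Maple → Ash → Willow → Quarry (or its reverse).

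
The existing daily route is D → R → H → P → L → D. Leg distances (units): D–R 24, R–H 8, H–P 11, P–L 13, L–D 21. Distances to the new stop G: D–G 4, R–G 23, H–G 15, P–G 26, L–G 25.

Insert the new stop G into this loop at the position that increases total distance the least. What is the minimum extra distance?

Insertion cost between consecutive stops i–j is d(i,G) + d(G,j) − d(i,j):
  between D and R: 4 + 23 − 24 = 3
  between R and H: 23 + 15 − 8 = 30
  between H and P: 15 + 26 − 11 = 30
  between P and L: 26 + 25 − 13 = 38
  between L and D: 25 + 4 − 21 = 8
Cheapest insertion is between D and R, adding 3.
New total = 77 + 3 = 80.

Minimum extra distance: 3, inserting G between D and R.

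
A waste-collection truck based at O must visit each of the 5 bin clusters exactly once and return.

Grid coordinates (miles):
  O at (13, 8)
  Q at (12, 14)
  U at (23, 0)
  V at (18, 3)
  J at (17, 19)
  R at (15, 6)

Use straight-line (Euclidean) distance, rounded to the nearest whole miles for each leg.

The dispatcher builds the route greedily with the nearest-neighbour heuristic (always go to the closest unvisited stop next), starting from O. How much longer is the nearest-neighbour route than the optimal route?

The nearest-neighbour route is 4 miles longer than optimal.

From O: R=3, Q=6, V=7, J=12, U=13 → choose R (3).
From R: V=4, Q=9, U=10, J=13 → choose V (4).
From V: U=6, Q=13, J=16 → choose U (6).
From U: Q=18, J=20 → choose Q (18).
From Q: J=7 → choose J (7).
NN route O → R → V → U → Q → J → O costs 50.
Optimal: O → Q → J → U → V → R → O costs 46 (by enumerating all 60 distinct tours).
Excess = 50 − 46 = 4.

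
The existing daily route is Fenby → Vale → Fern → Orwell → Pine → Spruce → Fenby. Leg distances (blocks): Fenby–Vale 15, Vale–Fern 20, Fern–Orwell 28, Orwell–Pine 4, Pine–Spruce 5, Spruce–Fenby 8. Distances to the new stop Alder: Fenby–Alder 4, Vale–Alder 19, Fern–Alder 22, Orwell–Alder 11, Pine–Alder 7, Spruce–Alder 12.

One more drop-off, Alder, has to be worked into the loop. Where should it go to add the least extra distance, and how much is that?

Adding 5 blocks by placing Alder on the Fern–Orwell leg.

Insertion cost between consecutive stops i–j is d(i,Alder) + d(Alder,j) − d(i,j):
  between Fenby and Vale: 4 + 19 − 15 = 8
  between Vale and Fern: 19 + 22 − 20 = 21
  between Fern and Orwell: 22 + 11 − 28 = 5
  between Orwell and Pine: 11 + 7 − 4 = 14
  between Pine and Spruce: 7 + 12 − 5 = 14
  between Spruce and Fenby: 12 + 4 − 8 = 8
Cheapest insertion is between Fern and Orwell, adding 5.
New total = 80 + 5 = 85.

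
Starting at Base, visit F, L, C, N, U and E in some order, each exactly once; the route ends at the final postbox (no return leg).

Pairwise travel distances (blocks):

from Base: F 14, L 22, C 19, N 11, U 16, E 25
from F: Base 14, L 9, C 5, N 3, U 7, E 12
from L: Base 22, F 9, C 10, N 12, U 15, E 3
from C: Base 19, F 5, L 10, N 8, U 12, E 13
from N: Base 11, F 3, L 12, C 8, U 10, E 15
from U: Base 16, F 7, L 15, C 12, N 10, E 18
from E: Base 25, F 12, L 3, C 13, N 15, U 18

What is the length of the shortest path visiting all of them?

There are 6! = 720 possible orderings.
Base - F - L - C - N - U - E: 14+9+10+8+10+18 = 69
Base - F - L - C - N - E - U: 14+9+10+8+15+18 = 74
Base - F - L - C - U - N - E: 14+9+10+12+10+15 = 70
Base - F - L - C - U - E - N: 14+9+10+12+18+15 = 78
Base - F - L - C - E - N - U: 14+9+10+13+15+10 = 71
Base - F - L - C - E - U - N: 14+9+10+13+18+10 = 74
Base - F - L - N - C - U - E: 14+9+12+8+12+18 = 73
Base - F - L - N - C - E - U: 14+9+12+8+13+18 = 74
… (712 more)
Base - N - F - U - C - L - E: 11+3+7+12+10+3 = 46  ← best
The minimum is 46.
One shortest path: Base → N → F → U → C → L → E.

Shortest open route: 46 blocks.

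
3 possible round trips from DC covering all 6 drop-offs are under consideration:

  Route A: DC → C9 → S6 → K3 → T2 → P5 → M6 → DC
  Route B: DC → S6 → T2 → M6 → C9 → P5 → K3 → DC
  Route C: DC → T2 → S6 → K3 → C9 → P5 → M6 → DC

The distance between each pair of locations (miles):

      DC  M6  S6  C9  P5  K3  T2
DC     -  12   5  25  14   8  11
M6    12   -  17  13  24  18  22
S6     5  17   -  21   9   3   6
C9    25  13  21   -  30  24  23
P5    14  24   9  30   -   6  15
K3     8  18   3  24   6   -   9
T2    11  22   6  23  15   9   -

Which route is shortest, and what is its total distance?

Route A: 25 + 21 + 3 + 9 + 15 + 24 + 12 = 109
Route B: 5 + 6 + 22 + 13 + 30 + 6 + 8 = 90
Route C: 11 + 6 + 3 + 24 + 30 + 24 + 12 = 110

90 miles — Route B is the shortest.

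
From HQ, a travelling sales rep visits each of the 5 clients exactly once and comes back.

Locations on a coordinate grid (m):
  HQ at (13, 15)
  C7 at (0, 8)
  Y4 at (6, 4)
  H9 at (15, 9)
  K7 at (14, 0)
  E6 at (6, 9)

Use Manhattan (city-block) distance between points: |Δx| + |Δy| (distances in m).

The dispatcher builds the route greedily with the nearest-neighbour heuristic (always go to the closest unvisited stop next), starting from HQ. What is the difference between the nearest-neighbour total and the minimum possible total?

From HQ: H9=8, E6=13, K7=16, Y4=18, C7=20 → choose H9 (8).
From H9: E6=9, K7=10, Y4=14, C7=16 → choose E6 (9).
From E6: Y4=5, C7=7, K7=17 → choose Y4 (5).
From Y4: C7=10, K7=12 → choose C7 (10).
From C7: K7=22 → choose K7 (22).
NN route HQ → H9 → E6 → Y4 → C7 → K7 → HQ costs 70.
Optimal: HQ → H9 → K7 → Y4 → C7 → E6 → HQ costs 60 (by enumerating all 60 distinct tours).
Excess = 70 − 60 = 10.

10 m longer than the optimal tour.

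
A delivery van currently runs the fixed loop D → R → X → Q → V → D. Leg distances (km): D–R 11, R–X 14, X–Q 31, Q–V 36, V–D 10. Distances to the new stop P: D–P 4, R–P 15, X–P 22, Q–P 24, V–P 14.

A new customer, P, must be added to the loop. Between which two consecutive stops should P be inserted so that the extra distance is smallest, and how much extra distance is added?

Adding 2 km by placing P on the Q–V leg.

Insertion cost between consecutive stops i–j is d(i,P) + d(P,j) − d(i,j):
  between D and R: 4 + 15 − 11 = 8
  between R and X: 15 + 22 − 14 = 23
  between X and Q: 22 + 24 − 31 = 15
  between Q and V: 24 + 14 − 36 = 2
  between V and D: 14 + 4 − 10 = 8
Cheapest insertion is between Q and V, adding 2.
New total = 102 + 2 = 104.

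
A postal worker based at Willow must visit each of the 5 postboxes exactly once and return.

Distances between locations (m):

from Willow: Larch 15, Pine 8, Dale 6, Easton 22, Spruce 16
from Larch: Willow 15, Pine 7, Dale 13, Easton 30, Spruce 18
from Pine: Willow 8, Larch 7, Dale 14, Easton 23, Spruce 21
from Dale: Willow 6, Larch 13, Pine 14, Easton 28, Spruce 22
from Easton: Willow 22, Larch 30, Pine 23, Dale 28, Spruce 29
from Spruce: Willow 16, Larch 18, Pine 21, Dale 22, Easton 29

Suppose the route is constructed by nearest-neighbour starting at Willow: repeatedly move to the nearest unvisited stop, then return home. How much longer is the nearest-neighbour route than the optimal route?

From Willow: Dale=6, Pine=8, Larch=15, Spruce=16, Easton=22 → choose Dale (6).
From Dale: Larch=13, Pine=14, Spruce=22, Easton=28 → choose Larch (13).
From Larch: Pine=7, Spruce=18, Easton=30 → choose Pine (7).
From Pine: Spruce=21, Easton=23 → choose Spruce (21).
From Spruce: Easton=29 → choose Easton (29).
NN route Willow → Dale → Larch → Pine → Spruce → Easton → Willow costs 98.
Optimal: Willow → Dale → Larch → Pine → Easton → Spruce → Willow costs 94 (by enumerating all 60 distinct tours).
Excess = 98 − 94 = 4.

The nearest-neighbour route is 4 m longer than optimal.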